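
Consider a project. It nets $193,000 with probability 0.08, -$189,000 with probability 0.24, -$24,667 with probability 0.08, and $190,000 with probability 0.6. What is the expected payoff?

EV = 0.08 × 193000 + 0.24 × (-189000) + 0.08 × (-24667) + 0.6 × 190000 = 15440 − 45360 − 1973.36 + 114000 = 82106.64

$82,106.64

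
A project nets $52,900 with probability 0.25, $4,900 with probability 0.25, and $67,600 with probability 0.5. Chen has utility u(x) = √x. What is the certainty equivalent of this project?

$42,025

E[u] = 0.25·√52900 + 0.25·√4900 + 0.5·√67600 = 0.25·230 + 0.25·70 + 0.5·260 = 205
CE = (205)² = 42025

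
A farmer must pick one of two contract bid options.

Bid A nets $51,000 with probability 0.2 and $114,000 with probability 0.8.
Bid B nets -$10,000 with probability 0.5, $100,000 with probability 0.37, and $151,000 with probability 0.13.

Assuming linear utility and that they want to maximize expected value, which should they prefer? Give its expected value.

Bid A = 0.2 × 51000 + 0.8 × 114000 = 10200 + 91200 = 101400
Bid B = 0.5 × (-10000) + 0.37 × 100000 + 0.13 × 151000 = -5000 + 37000 + 19630 = 51630

Bid A ($101,400)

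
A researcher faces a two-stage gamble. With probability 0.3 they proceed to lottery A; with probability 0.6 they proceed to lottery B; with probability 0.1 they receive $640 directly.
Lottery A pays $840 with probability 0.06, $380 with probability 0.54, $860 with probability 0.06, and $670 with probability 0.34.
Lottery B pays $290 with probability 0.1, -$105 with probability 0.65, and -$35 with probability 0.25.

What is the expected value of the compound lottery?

EV(A) = 0.06 × 840 + 0.54 × 380 + 0.06 × 860 + 0.34 × 670 = 50.4 + 205.2 + 51.6 + 227.8 = 535
EV(B) = 0.1 × 290 + 0.65 × (-105) + 0.25 × (-35) = 29 − 68.25 − 8.75 = -48
Branch C: 640 (certain)
Overall = 0.3 × 535 + 0.6 × (-48) + 0.1 × 640 = 160.5 − 28.8 + 64 = 195.7

$195.70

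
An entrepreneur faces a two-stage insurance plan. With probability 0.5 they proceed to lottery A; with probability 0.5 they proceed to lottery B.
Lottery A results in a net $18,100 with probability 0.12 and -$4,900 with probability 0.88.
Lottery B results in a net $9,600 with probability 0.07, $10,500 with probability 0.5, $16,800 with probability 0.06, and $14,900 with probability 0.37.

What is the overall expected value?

$5,151.50

EV(A) = 0.12 × 18100 + 0.88 × (-4900) = 2172 − 4312 = -2140
EV(B) = 0.07 × 9600 + 0.5 × 10500 + 0.06 × 16800 + 0.37 × 14900 = 672 + 5250 + 1008 + 5513 = 12443
Overall = 0.5 × (-2140) + 0.5 × 12443 = -1070 + 6221.5 = 5151.5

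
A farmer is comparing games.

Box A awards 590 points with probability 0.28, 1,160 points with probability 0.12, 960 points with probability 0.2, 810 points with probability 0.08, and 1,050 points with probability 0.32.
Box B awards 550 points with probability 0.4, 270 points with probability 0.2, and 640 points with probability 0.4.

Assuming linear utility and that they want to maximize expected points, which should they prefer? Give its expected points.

Box A = 0.28 × 590 + 0.12 × 1160 + 0.2 × 960 + 0.08 × 810 + 0.32 × 1050 = 165.2 + 139.2 + 192 + 64.8 + 336 = 897.2
Box B = 0.4 × 550 + 0.2 × 270 + 0.4 × 640 = 220 + 54 + 256 = 530

Box A (897.2 points)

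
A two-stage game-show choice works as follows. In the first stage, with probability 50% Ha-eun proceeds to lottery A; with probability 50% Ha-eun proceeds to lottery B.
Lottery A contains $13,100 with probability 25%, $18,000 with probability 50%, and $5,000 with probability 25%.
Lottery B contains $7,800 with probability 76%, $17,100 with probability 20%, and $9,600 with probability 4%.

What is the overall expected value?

EV(A) = 0.25 × 13100 + 0.5 × 18000 + 0.25 × 5000 = 3275 + 9000 + 1250 = 13525
EV(B) = 0.76 × 7800 + 0.2 × 17100 + 0.04 × 9600 = 5928 + 3420 + 384 = 9732
Overall = 0.5 × 13525 + 0.5 × 9732 = 6762.5 + 4866 = 11628.5

$11,628.50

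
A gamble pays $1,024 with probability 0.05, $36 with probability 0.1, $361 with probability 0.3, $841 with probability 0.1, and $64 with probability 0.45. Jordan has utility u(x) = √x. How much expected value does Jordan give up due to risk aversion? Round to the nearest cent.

$68.64

E[u] = 0.05·√1024 + 0.1·√36 + 0.3·√361 + 0.1·√841 + 0.45·√64 = 0.05·32 + 0.1·6 + 0.3·19 + 0.1·29 + 0.45·8 = 14.4
CE = (14.4)² = 207.36
Risk premium = EV − CE = 276 − 207.36 = 68.64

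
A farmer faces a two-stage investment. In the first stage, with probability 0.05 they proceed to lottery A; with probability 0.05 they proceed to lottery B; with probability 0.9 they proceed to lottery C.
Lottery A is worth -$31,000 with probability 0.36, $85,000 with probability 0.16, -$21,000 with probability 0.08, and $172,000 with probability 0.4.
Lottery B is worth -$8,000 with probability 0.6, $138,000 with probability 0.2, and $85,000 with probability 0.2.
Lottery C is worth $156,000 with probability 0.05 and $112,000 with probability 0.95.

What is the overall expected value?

$108,248

EV(A) = 0.36 × (-31000) + 0.16 × 85000 + 0.08 × (-21000) + 0.4 × 172000 = -11160 + 13600 − 1680 + 68800 = 69560
EV(B) = 0.6 × (-8000) + 0.2 × 138000 + 0.2 × 85000 = -4800 + 27600 + 17000 = 39800
EV(C) = 0.05 × 156000 + 0.95 × 112000 = 7800 + 106400 = 114200
Overall = 0.05 × 69560 + 0.05 × 39800 + 0.9 × 114200 = 3478 + 1990 + 102780 = 108248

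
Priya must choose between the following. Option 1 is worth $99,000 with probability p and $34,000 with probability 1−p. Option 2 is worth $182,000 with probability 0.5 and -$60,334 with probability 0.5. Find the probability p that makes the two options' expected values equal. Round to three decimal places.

EV(Option 2) = 0.5 × 182000 + 0.5 × (-60334) = 91000 − 30167 = 60833
p·99000 + (1−p)·34000 = 60833
65000p + 34000 = 60833
p = (60833 − 34000) / 65000

p = 0.413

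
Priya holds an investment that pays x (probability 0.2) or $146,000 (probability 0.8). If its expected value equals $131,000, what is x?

x = $71,000

0.2·x + 0.8·146000 = 131000
0.2·x = 131000 − 116800 = 14200
x = 14200 / 0.2 = 71000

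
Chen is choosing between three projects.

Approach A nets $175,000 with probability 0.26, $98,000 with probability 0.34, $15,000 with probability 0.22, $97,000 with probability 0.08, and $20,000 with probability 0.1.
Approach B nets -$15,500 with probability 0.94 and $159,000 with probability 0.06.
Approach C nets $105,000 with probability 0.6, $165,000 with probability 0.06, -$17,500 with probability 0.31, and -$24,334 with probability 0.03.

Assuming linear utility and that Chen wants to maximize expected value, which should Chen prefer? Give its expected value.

Approach A ($91,880)

Approach A = 0.26 × 175000 + 0.34 × 98000 + 0.22 × 15000 + 0.08 × 97000 + 0.1 × 20000 = 45500 + 33320 + 3300 + 7760 + 2000 = 91880
Approach B = 0.94 × (-15500) + 0.06 × 159000 = -14570 + 9540 = -5030
Approach C = 0.6 × 105000 + 0.06 × 165000 + 0.31 × (-17500) + 0.03 × (-24334) = 63000 + 9900 − 5425 − 730.02 = 66744.98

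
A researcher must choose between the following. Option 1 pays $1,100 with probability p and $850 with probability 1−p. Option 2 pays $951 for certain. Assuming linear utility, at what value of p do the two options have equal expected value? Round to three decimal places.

p·1100 + (1−p)·850 = 951
250p + 850 = 951
p = (951 − 850) / 250

p = 0.404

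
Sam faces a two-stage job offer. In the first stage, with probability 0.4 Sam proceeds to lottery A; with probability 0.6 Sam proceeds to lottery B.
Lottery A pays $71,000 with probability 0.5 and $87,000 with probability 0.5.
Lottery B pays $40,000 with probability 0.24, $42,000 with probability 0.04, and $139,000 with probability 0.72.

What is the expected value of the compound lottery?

EV(A) = 0.5 × 71000 + 0.5 × 87000 = 35500 + 43500 = 79000
EV(B) = 0.24 × 40000 + 0.04 × 42000 + 0.72 × 139000 = 9600 + 1680 + 100080 = 111360
Overall = 0.4 × 79000 + 0.6 × 111360 = 31600 + 66816 = 98416

$98,416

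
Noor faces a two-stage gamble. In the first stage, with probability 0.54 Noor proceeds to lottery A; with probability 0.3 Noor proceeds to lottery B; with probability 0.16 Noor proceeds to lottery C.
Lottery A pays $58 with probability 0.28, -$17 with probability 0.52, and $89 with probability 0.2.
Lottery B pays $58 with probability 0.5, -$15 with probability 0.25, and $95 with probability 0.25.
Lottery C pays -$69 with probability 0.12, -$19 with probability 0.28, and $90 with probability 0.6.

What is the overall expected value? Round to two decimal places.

$34.77

EV(A) = 0.28 × 58 + 0.52 × (-17) + 0.2 × 89 = 16.24 − 8.84 + 17.8 = 25.2
EV(B) = 0.5 × 58 + 0.25 × (-15) + 0.25 × 95 = 29 − 3.75 + 23.75 = 49
EV(C) = 0.12 × (-69) + 0.28 × (-19) + 0.6 × 90 = -8.28 − 5.32 + 54 = 40.4
Overall = 0.54 × 25.2 + 0.3 × 49 + 0.16 × 40.4 = 13.608 + 14.7 + 6.464 = 34.772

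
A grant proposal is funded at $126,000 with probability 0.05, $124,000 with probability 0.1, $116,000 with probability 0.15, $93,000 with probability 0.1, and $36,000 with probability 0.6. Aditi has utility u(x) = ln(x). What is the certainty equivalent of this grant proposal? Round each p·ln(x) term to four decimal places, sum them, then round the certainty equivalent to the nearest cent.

E[u] = 0.05·ln(126000) + 0.1·ln(124000) + 0.15·ln(116000) + 0.1·ln(93000) + 0.6·ln(36000) = 0.5872 + 1.1728 + 1.7492 + 1.1440 + 6.2948 = 10.9480
CE = e^10.9480 ≈ 56840.25

$56,840.25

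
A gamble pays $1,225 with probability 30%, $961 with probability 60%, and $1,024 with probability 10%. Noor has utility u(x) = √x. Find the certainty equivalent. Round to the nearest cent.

$1,043.29

E[u] = 0.3·√1225 + 0.6·√961 + 0.1·√1024 = 0.3·35 + 0.6·31 + 0.1·32 = 32.3
CE = (32.3)² = 1043.29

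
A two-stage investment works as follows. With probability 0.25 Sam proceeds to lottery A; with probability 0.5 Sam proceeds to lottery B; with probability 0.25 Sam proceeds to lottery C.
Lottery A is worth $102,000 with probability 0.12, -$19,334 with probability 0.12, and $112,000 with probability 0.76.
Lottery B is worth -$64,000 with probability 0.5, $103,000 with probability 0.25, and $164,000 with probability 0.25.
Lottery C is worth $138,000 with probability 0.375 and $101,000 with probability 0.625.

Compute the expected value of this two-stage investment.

$69,853.73

EV(A) = 0.12 × 102000 + 0.12 × (-19334) + 0.76 × 112000 = 12240 − 2320.08 + 85120 = 95039.92
EV(B) = 0.5 × (-64000) + 0.25 × 103000 + 0.25 × 164000 = -32000 + 25750 + 41000 = 34750
EV(C) = 0.375 × 138000 + 0.625 × 101000 = 51750 + 63125 = 114875
Overall = 0.25 × 95039.92 + 0.5 × 34750 + 0.25 × 114875 = 23759.98 + 17375 + 28718.75 = 69853.73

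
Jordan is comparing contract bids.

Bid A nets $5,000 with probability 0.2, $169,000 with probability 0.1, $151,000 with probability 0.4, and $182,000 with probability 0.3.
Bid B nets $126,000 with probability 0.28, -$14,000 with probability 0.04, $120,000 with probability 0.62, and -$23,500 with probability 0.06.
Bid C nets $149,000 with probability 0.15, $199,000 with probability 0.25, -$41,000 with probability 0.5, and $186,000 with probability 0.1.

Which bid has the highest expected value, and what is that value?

Bid A = 0.2 × 5000 + 0.1 × 169000 + 0.4 × 151000 + 0.3 × 182000 = 1000 + 16900 + 60400 + 54600 = 132900
Bid B = 0.28 × 126000 + 0.04 × (-14000) + 0.62 × 120000 + 0.06 × (-23500) = 35280 − 560 + 74400 − 1410 = 107710
Bid C = 0.15 × 149000 + 0.25 × 199000 + 0.5 × (-41000) + 0.1 × 186000 = 22350 + 49750 − 20500 + 18600 = 70200

Bid A ($132,900)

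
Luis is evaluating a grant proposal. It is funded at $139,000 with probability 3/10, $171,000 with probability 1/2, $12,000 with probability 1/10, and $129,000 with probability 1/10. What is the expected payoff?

$141,300

EV = 3/10 × 139000 + 1/2 × 171000 + 1/10 × 12000 + 1/10 × 129000 = 41700 + 85500 + 1200 + 12900 = 141300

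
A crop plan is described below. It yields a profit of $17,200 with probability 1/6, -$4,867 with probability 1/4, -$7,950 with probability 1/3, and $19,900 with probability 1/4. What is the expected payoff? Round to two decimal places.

EV = 1/6 × 17200 + 1/4 × (-4867) + 1/3 × (-7950) + 1/4 × 19900 = 2866.6667 − 1216.75 − 2650 + 4975 = 3974.9167

$3,974.92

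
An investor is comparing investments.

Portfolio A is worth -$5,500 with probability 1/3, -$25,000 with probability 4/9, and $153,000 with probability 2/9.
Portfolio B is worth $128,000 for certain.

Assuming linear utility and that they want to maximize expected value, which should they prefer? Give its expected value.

Portfolio B ($128,000)

Portfolio A = 1/3 × (-5500) + 4/9 × (-25000) + 2/9 × 153000 = -1833.3333 − 11111.1111 + 34000 = 21055.5556
Portfolio B: 128000 (certain)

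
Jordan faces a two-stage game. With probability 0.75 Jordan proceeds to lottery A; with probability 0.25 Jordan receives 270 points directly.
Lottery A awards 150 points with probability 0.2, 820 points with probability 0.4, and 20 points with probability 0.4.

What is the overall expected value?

342 points

EV(A) = 0.2 × 150 + 0.4 × 820 + 0.4 × 20 = 30 + 328 + 8 = 366
Branch B: 270 (certain)
Overall = 0.75 × 366 + 0.25 × 270 = 274.5 + 67.5 = 342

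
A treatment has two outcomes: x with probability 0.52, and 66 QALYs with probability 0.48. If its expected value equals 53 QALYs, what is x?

x = 41 QALYs

0.52·x + 0.48·66 = 53
0.52·x = 53 − 31.68 = 21.32
x = 21.32 / 0.52 = 41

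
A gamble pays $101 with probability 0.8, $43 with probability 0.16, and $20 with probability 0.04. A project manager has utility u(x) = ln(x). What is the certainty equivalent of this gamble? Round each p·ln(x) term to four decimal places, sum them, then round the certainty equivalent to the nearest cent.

$82.57

E[u] = 0.8·ln(101) + 0.16·ln(43) + 0.04·ln(20) = 3.6921 + 0.6018 + 0.1198 = 4.4137
CE = e^4.4137 ≈ 82.57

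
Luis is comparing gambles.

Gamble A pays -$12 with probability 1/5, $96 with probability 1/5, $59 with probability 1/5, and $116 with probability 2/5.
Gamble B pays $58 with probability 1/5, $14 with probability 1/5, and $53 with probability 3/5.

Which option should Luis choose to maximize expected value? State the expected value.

Gamble A = 1/5 × (-12) + 1/5 × 96 + 1/5 × 59 + 2/5 × 116 = -2.4 + 19.2 + 11.8 + 46.4 = 75
Gamble B = 1/5 × 58 + 1/5 × 14 + 3/5 × 53 = 11.6 + 2.8 + 31.8 = 46.2

Gamble A ($75)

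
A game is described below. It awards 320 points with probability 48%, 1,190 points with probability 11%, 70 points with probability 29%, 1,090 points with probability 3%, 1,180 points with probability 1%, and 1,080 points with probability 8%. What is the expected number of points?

EV = 0.48 × 320 + 0.11 × 1190 + 0.29 × 70 + 0.03 × 1090 + 0.01 × 1180 + 0.08 × 1080 = 153.6 + 130.9 + 20.3 + 32.7 + 11.8 + 86.4 = 435.7

435.7 points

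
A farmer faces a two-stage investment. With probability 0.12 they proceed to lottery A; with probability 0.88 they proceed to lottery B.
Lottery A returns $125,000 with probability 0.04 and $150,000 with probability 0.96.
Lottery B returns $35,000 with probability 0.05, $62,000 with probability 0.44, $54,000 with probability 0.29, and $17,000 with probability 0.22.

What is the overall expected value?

EV(A) = 0.04 × 125000 + 0.96 × 150000 = 5000 + 144000 = 149000
EV(B) = 0.05 × 35000 + 0.44 × 62000 + 0.29 × 54000 + 0.22 × 17000 = 1750 + 27280 + 15660 + 3740 = 48430
Overall = 0.12 × 149000 + 0.88 × 48430 = 17880 + 42618.4 = 60498.4

$60,498.40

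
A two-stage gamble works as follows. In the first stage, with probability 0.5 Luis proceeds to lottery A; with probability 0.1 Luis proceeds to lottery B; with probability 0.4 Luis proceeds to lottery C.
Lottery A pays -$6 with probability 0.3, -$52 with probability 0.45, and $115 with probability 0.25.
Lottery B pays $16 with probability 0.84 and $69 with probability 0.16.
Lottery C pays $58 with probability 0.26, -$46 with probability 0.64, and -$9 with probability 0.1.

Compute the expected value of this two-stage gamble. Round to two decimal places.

EV(A) = 0.3 × (-6) + 0.45 × (-52) + 0.25 × 115 = -1.8 − 23.4 + 28.75 = 3.55
EV(B) = 0.84 × 16 + 0.16 × 69 = 13.44 + 11.04 = 24.48
EV(C) = 0.26 × 58 + 0.64 × (-46) + 0.1 × (-9) = 15.08 − 29.44 − 0.9 = -15.26
Overall = 0.5 × 3.55 + 0.1 × 24.48 + 0.4 × (-15.26) = 1.775 + 2.448 − 6.104 = -1.881

-$1.88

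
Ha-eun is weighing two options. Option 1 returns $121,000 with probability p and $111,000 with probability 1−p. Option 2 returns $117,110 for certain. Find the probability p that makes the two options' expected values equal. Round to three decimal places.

p = 0.611

p·121000 + (1−p)·111000 = 117110
10000p + 111000 = 117110
p = (117110 − 111000) / 10000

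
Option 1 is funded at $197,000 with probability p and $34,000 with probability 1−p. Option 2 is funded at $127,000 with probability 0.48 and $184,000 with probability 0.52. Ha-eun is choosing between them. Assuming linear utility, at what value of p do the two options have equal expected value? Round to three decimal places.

p = 0.752

EV(Option 2) = 0.48 × 127000 + 0.52 × 184000 = 60960 + 95680 = 156640
p·197000 + (1−p)·34000 = 156640
163000p + 34000 = 156640
p = (156640 − 34000) / 163000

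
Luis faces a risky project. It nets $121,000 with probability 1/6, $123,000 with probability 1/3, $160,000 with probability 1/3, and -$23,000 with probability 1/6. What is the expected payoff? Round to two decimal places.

$110,666.67

EV = 1/6 × 121000 + 1/3 × 123000 + 1/3 × 160000 + 1/6 × (-23000) = 20166.6667 + 41000 + 53333.3333 − 3833.3333 = 110666.6667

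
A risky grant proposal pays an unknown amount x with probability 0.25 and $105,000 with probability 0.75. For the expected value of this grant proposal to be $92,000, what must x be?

0.25·x + 0.75·105000 = 92000
0.25·x = 92000 − 78750 = 13250
x = 13250 / 0.25 = 53000

x = $53,000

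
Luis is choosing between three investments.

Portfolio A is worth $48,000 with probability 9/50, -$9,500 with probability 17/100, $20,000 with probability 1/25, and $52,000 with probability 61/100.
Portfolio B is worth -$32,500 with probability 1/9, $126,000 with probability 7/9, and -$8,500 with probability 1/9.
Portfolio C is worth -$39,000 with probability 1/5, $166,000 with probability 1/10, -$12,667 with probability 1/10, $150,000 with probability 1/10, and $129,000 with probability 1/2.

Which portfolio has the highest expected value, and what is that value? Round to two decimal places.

Portfolio B ($93,444.44)

Portfolio A = 9/50 × 48000 + 17/100 × (-9500) + 1/25 × 20000 + 61/100 × 52000 = 8640 − 1615 + 800 + 31720 = 39545
Portfolio B = 1/9 × (-32500) + 7/9 × 126000 + 1/9 × (-8500) = -3611.1111 + 98000 − 944.4444 = 93444.4444
Portfolio C = 1/5 × (-39000) + 1/10 × 166000 + 1/10 × (-12667) + 1/10 × 150000 + 1/2 × 129000 = -7800 + 16600 − 1266.7 + 15000 + 64500 = 87033.3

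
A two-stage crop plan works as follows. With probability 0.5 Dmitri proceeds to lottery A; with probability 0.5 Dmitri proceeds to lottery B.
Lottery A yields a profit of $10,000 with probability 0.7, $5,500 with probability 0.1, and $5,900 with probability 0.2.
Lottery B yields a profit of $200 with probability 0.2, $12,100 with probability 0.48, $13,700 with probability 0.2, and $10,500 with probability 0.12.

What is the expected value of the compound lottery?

EV(A) = 0.7 × 10000 + 0.1 × 5500 + 0.2 × 5900 = 7000 + 550 + 1180 = 8730
EV(B) = 0.2 × 200 + 0.48 × 12100 + 0.2 × 13700 + 0.12 × 10500 = 40 + 5808 + 2740 + 1260 = 9848
Overall = 0.5 × 8730 + 0.5 × 9848 = 4365 + 4924 = 9289

$9,289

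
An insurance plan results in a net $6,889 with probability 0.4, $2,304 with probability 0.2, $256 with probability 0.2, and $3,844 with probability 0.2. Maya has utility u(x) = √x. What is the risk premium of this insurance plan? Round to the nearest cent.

E[u] = 0.4·√6889 + 0.2·√2304 + 0.2·√256 + 0.2·√3844 = 0.4·83 + 0.2·48 + 0.2·16 + 0.2·62 = 58.4
CE = (58.4)² = 3410.56
Risk premium = EV − CE = 4036.4 − 3410.56 = 625.84

$625.84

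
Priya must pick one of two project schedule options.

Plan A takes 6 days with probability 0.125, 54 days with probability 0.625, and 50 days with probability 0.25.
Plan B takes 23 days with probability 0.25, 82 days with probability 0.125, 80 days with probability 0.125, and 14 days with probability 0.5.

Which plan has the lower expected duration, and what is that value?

Plan A = 0.125 × 6 + 0.625 × 54 + 0.25 × 50 = 0.75 + 33.75 + 12.5 = 47
Plan B = 0.25 × 23 + 0.125 × 82 + 0.125 × 80 + 0.5 × 14 = 5.75 + 10.25 + 10 + 7 = 33

Plan B (33 days)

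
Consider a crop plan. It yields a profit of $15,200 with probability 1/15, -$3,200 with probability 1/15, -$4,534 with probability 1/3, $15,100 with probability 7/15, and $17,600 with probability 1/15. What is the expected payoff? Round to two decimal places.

$7,508.67

EV = 1/15 × 15200 + 1/15 × (-3200) + 1/3 × (-4534) + 7/15 × 15100 + 1/15 × 17600 = 1013.3333 − 213.3333 − 1511.3333 + 7046.6667 + 1173.3333 = 7508.6667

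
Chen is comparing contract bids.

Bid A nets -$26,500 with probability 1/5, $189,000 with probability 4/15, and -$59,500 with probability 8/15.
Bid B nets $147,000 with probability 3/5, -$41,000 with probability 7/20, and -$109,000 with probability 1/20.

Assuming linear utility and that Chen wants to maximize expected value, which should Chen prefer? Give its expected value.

Bid B ($68,400)

Bid A = 1/5 × (-26500) + 4/15 × 189000 + 8/15 × (-59500) = -5300 + 50400 − 31733.3333 = 13366.6667
Bid B = 3/5 × 147000 + 7/20 × (-41000) + 1/20 × (-109000) = 88200 − 14350 − 5450 = 68400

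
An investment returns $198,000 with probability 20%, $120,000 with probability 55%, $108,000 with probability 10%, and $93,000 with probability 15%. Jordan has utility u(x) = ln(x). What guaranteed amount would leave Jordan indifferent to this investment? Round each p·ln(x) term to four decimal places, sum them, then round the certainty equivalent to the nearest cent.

E[u] = 0.2·ln(198000) + 0.55·ln(120000) + 0.1·ln(108000) + 0.15·ln(93000) = 2.4392 + 6.4324 + 1.1590 + 1.7161 = 11.7467
CE = e^11.7467 ≈ 126335.96

$126,335.96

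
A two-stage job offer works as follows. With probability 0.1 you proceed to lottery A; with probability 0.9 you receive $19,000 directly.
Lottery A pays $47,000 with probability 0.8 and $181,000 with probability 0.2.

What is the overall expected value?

EV(A) = 0.8 × 47000 + 0.2 × 181000 = 37600 + 36200 = 73800
Branch B: 19000 (certain)
Overall = 0.1 × 73800 + 0.9 × 19000 = 7380 + 17100 = 24480

$24,480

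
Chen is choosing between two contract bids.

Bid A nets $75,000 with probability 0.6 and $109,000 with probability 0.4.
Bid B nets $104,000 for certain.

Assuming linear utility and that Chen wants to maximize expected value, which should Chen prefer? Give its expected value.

Bid A = 0.6 × 75000 + 0.4 × 109000 = 45000 + 43600 = 88600
Bid B: 104000 (certain)

Bid B ($104,000)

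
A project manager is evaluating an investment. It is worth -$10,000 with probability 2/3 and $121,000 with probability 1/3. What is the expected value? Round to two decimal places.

$33,666.67

EV = 2/3 × (-10000) + 1/3 × 121000 = -6666.6667 + 40333.3333 = 33666.6667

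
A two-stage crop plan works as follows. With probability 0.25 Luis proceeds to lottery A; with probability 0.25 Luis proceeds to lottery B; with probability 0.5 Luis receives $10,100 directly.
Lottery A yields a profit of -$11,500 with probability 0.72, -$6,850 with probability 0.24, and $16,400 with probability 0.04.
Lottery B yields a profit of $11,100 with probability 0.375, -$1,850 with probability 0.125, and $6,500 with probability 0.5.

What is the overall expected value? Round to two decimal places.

$4,528.31

EV(A) = 0.72 × (-11500) + 0.24 × (-6850) + 0.04 × 16400 = -8280 − 1644 + 656 = -9268
EV(B) = 0.375 × 11100 + 0.125 × (-1850) + 0.5 × 6500 = 4162.5 − 231.25 + 3250 = 7181.25
Branch C: 10100 (certain)
Overall = 0.25 × (-9268) + 0.25 × 7181.25 + 0.5 × 10100 = -2317 + 1795.3125 + 5050 = 4528.3125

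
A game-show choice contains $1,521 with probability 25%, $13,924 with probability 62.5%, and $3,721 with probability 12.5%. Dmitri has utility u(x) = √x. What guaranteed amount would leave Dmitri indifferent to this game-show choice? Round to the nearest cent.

E[u] = 0.25·√1521 + 0.625·√13924 + 0.125·√3721 = 0.25·39 + 0.625·118 + 0.125·61 = 91.125
CE = (91.125)² = 8303.765625

$8,303.77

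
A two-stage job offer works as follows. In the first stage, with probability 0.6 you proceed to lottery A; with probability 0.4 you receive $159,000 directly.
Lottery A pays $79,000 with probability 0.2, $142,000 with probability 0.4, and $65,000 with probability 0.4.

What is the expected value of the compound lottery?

EV(A) = 0.2 × 79000 + 0.4 × 142000 + 0.4 × 65000 = 15800 + 56800 + 26000 = 98600
Branch B: 159000 (certain)
Overall = 0.6 × 98600 + 0.4 × 159000 = 59160 + 63600 = 122760

$122,760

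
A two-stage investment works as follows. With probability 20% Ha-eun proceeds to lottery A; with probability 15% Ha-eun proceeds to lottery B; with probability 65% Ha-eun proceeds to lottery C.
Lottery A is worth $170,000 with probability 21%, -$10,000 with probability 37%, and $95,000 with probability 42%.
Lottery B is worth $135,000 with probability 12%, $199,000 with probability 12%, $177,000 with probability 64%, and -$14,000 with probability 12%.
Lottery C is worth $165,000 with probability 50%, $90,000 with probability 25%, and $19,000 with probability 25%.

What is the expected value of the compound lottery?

EV(A) = 0.21 × 170000 + 0.37 × (-10000) + 0.42 × 95000 = 35700 − 3700 + 39900 = 71900
EV(B) = 0.12 × 135000 + 0.12 × 199000 + 0.64 × 177000 + 0.12 × (-14000) = 16200 + 23880 + 113280 − 1680 = 151680
EV(C) = 0.5 × 165000 + 0.25 × 90000 + 0.25 × 19000 = 82500 + 22500 + 4750 = 109750
Overall = 0.2 × 71900 + 0.15 × 151680 + 0.65 × 109750 = 14380 + 22752 + 71337.5 = 108469.5

$108,469.50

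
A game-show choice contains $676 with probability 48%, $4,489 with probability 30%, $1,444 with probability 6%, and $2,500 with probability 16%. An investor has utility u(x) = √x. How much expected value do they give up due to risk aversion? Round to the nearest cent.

$320.84

E[u] = 0.48·√676 + 0.3·√4489 + 0.06·√1444 + 0.16·√2500 = 0.48·26 + 0.3·67 + 0.06·38 + 0.16·50 = 42.86
CE = (42.86)² = 1836.9796
Risk premium = EV − CE = 2157.82 − 1836.9796 = 320.8404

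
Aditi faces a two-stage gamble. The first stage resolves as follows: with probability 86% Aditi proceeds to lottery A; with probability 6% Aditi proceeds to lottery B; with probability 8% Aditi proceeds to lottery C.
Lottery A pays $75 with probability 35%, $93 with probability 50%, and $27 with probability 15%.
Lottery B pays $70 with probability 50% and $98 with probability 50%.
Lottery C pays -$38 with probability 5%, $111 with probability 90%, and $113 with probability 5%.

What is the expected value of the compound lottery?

$79.38

EV(A) = 0.35 × 75 + 0.5 × 93 + 0.15 × 27 = 26.25 + 46.5 + 4.05 = 76.8
EV(B) = 0.5 × 70 + 0.5 × 98 = 35 + 49 = 84
EV(C) = 0.05 × (-38) + 0.9 × 111 + 0.05 × 113 = -1.9 + 99.9 + 5.65 = 103.65
Overall = 0.86 × 76.8 + 0.06 × 84 + 0.08 × 103.65 = 66.048 + 5.04 + 8.292 = 79.38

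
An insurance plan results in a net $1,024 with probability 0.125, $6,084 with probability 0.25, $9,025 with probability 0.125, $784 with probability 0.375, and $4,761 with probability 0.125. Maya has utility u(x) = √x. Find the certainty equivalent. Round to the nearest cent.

E[u] = 0.125·√1024 + 0.25·√6084 + 0.125·√9025 + 0.375·√784 + 0.125·√4761 = 0.125·32 + 0.25·78 + 0.125·95 + 0.375·28 + 0.125·69 = 54.5
CE = (54.5)² = 2970.25

$2,970.25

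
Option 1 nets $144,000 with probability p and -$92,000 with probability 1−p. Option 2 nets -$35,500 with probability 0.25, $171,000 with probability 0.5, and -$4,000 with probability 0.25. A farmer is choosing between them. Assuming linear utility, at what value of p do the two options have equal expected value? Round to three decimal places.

EV(Option 2) = 0.25 × (-35500) + 0.5 × 171000 + 0.25 × (-4000) = -8875 + 85500 − 1000 = 75625
p·144000 + (1−p)·(-92000) = 75625
236000p − 92000 = 75625
p = (75625 + 92000) / 236000

p = 0.710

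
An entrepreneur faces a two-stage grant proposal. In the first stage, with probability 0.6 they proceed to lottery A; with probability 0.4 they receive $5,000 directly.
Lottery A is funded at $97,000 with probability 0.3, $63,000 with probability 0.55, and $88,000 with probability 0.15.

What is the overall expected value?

EV(A) = 0.3 × 97000 + 0.55 × 63000 + 0.15 × 88000 = 29100 + 34650 + 13200 = 76950
Branch B: 5000 (certain)
Overall = 0.6 × 76950 + 0.4 × 5000 = 46170 + 2000 = 48170

$48,170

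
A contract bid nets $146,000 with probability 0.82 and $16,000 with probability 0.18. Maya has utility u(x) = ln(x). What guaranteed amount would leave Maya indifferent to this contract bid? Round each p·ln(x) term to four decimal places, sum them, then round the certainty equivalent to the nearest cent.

E[u] = 0.82·ln(146000) + 0.18·ln(16000) = 9.7509 + 1.7425 = 11.4934
CE = e^11.4934 ≈ 98066.39

$98,066.39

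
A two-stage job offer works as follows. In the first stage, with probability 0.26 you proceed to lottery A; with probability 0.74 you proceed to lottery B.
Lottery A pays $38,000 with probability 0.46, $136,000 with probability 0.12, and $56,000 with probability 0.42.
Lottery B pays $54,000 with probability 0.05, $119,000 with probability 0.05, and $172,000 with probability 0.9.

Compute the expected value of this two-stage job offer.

$135,856.20

EV(A) = 0.46 × 38000 + 0.12 × 136000 + 0.42 × 56000 = 17480 + 16320 + 23520 = 57320
EV(B) = 0.05 × 54000 + 0.05 × 119000 + 0.9 × 172000 = 2700 + 5950 + 154800 = 163450
Overall = 0.26 × 57320 + 0.74 × 163450 = 14903.2 + 120953 = 135856.2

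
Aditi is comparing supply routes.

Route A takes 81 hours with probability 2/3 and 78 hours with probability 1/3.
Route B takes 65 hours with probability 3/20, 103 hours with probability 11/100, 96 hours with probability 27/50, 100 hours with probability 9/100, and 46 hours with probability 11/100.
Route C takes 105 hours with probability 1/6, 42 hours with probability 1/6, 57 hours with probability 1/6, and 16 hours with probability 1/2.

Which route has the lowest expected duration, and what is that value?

Route A = 2/3 × 81 + 1/3 × 78 = 54 + 26 = 80
Route B = 3/20 × 65 + 11/100 × 103 + 27/50 × 96 + 9/100 × 100 + 11/100 × 46 = 9.75 + 11.33 + 51.84 + 9 + 5.06 = 86.98
Route C = 1/6 × 105 + 1/6 × 42 + 1/6 × 57 + 1/2 × 16 = 17.5 + 7 + 9.5 + 8 = 42

Route C (42 hours)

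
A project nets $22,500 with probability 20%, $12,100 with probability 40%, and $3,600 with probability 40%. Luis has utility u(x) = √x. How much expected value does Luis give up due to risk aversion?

E[u] = 0.2·√22500 + 0.4·√12100 + 0.4·√3600 = 0.2·150 + 0.4·110 + 0.4·60 = 98
CE = (98)² = 9604
Risk premium = EV − CE = 10780 − 9604 = 1176

$1,176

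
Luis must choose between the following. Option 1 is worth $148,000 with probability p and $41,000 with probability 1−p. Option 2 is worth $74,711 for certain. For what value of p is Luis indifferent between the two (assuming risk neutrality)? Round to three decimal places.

p = 0.315

p·148000 + (1−p)·41000 = 74711
107000p + 41000 = 74711
p = (74711 − 41000) / 107000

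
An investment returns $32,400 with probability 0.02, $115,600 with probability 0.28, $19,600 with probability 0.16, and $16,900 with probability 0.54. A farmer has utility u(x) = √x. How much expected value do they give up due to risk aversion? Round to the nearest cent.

E[u] = 0.02·√32400 + 0.28·√115600 + 0.16·√19600 + 0.54·√16900 = 0.02·180 + 0.28·340 + 0.16·140 + 0.54·130 = 191.4
CE = (191.4)² = 36633.96
Risk premium = EV − CE = 45278 − 36633.96 = 8644.04

$8,644.04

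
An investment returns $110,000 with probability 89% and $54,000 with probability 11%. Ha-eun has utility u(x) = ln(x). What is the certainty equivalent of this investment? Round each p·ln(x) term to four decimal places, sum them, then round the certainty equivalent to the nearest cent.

E[u] = 0.89·ln(110000) + 0.11·ln(54000) = 10.3313 + 1.1986 = 11.5299
CE = e^11.5299 ≈ 101711.94

$101,711.94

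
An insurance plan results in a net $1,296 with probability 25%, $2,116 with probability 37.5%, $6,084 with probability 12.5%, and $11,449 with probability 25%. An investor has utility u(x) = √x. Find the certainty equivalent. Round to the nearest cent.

$3,937.56

E[u] = 0.25·√1296 + 0.375·√2116 + 0.125·√6084 + 0.25·√11449 = 0.25·36 + 0.375·46 + 0.125·78 + 0.25·107 = 62.75
CE = (62.75)² = 3937.5625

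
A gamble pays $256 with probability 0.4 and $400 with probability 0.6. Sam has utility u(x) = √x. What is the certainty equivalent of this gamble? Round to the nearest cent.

$338.56

E[u] = 0.4·√256 + 0.6·√400 = 0.4·16 + 0.6·20 = 18.4
CE = (18.4)² = 338.56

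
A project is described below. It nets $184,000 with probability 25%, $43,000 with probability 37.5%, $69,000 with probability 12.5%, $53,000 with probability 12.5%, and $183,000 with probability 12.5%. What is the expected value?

EV = 0.25 × 184000 + 0.375 × 43000 + 0.125 × 69000 + 0.125 × 53000 + 0.125 × 183000 = 46000 + 16125 + 8625 + 6625 + 22875 = 100250

$100,250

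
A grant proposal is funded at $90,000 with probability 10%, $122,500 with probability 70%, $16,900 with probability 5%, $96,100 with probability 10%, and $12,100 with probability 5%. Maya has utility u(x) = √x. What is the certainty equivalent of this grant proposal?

E[u] = 0.1·√90000 + 0.7·√122500 + 0.05·√16900 + 0.1·√96100 + 0.05·√12100 = 0.1·300 + 0.7·350 + 0.05·130 + 0.1·310 + 0.05·110 = 318
CE = (318)² = 101124

$101,124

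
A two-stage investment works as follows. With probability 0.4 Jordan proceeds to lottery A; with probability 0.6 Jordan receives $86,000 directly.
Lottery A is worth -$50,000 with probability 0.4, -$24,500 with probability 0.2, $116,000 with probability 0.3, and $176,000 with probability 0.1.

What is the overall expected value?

EV(A) = 0.4 × (-50000) + 0.2 × (-24500) + 0.3 × 116000 + 0.1 × 176000 = -20000 − 4900 + 34800 + 17600 = 27500
Branch B: 86000 (certain)
Overall = 0.4 × 27500 + 0.6 × 86000 = 11000 + 51600 = 62600

$62,600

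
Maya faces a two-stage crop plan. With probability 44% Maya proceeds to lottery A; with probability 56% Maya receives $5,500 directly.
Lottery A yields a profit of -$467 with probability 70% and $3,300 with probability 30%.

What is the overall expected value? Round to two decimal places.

$3,371.76

EV(A) = 0.7 × (-467) + 0.3 × 3300 = -326.9 + 990 = 663.1
Branch B: 5500 (certain)
Overall = 0.44 × 663.1 + 0.56 × 5500 = 291.764 + 3080 = 3371.764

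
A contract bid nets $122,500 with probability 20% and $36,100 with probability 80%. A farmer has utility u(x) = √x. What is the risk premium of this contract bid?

$4,096

E[u] = 0.2·√122500 + 0.8·√36100 = 0.2·350 + 0.8·190 = 222
CE = (222)² = 49284
Risk premium = EV − CE = 53380 − 49284 = 4096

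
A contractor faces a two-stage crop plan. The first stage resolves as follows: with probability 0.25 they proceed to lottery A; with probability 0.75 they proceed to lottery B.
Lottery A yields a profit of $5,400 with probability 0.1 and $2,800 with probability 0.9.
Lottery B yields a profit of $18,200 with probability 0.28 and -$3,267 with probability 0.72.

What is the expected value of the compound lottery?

EV(A) = 0.1 × 5400 + 0.9 × 2800 = 540 + 2520 = 3060
EV(B) = 0.28 × 18200 + 0.72 × (-3267) = 5096 − 2352.24 = 2743.76
Overall = 0.25 × 3060 + 0.75 × 2743.76 = 765 + 2057.82 = 2822.82

$2,822.82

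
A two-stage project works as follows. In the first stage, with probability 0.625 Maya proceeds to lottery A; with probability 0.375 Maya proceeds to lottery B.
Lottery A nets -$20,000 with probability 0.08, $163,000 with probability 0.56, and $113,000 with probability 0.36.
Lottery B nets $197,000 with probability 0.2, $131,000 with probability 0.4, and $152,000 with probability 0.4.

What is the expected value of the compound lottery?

$138,700

EV(A) = 0.08 × (-20000) + 0.56 × 163000 + 0.36 × 113000 = -1600 + 91280 + 40680 = 130360
EV(B) = 0.2 × 197000 + 0.4 × 131000 + 0.4 × 152000 = 39400 + 52400 + 60800 = 152600
Overall = 0.625 × 130360 + 0.375 × 152600 = 81475 + 57225 = 138700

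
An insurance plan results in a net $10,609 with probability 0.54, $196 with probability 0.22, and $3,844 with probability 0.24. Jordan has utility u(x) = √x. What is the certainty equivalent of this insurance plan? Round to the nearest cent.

E[u] = 0.54·√10609 + 0.22·√196 + 0.24·√3844 = 0.54·103 + 0.22·14 + 0.24·62 = 73.58
CE = (73.58)² = 5414.0164

$5,414.02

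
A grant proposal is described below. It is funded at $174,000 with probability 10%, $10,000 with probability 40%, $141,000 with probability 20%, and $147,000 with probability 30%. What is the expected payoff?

EV = 0.1 × 174000 + 0.4 × 10000 + 0.2 × 141000 + 0.3 × 147000 = 17400 + 4000 + 28200 + 44100 = 93700

$93,700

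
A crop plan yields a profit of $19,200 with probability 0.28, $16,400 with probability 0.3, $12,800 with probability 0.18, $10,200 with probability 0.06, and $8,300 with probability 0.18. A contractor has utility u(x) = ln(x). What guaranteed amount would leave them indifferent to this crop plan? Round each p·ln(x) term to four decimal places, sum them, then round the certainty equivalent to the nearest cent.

$14,092.53

E[u] = 0.28·ln(19200) + 0.3·ln(16400) + 0.18·ln(12800) + 0.06·ln(10200) + 0.18·ln(8300) = 2.7615 + 2.9115 + 1.7023 + 0.5538 + 1.6243 = 9.5534
CE = e^9.5534 ≈ 14092.53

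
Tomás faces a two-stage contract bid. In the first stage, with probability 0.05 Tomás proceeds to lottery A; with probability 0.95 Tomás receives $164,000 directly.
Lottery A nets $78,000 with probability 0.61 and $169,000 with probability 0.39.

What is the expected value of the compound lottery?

EV(A) = 0.61 × 78000 + 0.39 × 169000 = 47580 + 65910 = 113490
Branch B: 164000 (certain)
Overall = 0.05 × 113490 + 0.95 × 164000 = 5674.5 + 155800 = 161474.5

$161,474.50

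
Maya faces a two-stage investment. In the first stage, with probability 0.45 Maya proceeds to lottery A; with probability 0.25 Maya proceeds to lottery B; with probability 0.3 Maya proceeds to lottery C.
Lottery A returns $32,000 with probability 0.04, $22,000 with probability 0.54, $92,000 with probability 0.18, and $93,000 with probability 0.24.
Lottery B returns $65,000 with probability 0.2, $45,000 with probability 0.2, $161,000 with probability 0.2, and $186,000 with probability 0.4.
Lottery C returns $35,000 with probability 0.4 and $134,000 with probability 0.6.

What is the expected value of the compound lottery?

EV(A) = 0.04 × 32000 + 0.54 × 22000 + 0.18 × 92000 + 0.24 × 93000 = 1280 + 11880 + 16560 + 22320 = 52040
EV(B) = 0.2 × 65000 + 0.2 × 45000 + 0.2 × 161000 + 0.4 × 186000 = 13000 + 9000 + 32200 + 74400 = 128600
EV(C) = 0.4 × 35000 + 0.6 × 134000 = 14000 + 80400 = 94400
Overall = 0.45 × 52040 + 0.25 × 128600 + 0.3 × 94400 = 23418 + 32150 + 28320 = 83888

$83,888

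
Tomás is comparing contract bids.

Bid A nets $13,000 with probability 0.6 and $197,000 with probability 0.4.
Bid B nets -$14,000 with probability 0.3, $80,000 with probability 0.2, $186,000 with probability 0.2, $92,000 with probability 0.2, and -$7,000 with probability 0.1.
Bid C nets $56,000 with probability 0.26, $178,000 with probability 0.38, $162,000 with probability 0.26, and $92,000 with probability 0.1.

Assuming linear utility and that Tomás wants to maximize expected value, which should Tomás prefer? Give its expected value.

Bid A = 0.6 × 13000 + 0.4 × 197000 = 7800 + 78800 = 86600
Bid B = 0.3 × (-14000) + 0.2 × 80000 + 0.2 × 186000 + 0.2 × 92000 + 0.1 × (-7000) = -4200 + 16000 + 37200 + 18400 − 700 = 66700
Bid C = 0.26 × 56000 + 0.38 × 178000 + 0.26 × 162000 + 0.1 × 92000 = 14560 + 67640 + 42120 + 9200 = 133520

Bid C ($133,520)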